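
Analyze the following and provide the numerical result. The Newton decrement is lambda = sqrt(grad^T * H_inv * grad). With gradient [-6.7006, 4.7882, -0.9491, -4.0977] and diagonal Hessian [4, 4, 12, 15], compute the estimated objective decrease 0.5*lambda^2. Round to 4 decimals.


Step 1: H is diagonal, so H^(-1) * g = [-1.6752, 1.1971, -0.0791, -0.2732].
Step 2: g^T H^(-1) g = sum_i g_i^2 / H_ii
  = (-6.7006)^2/4 + (4.7882)^2/4 + (-0.9491)^2/12 + (-4.0977)^2/15
  = 11.2245 + 5.7317 + 0.0751 + 1.1194 = 18.1507
Step 3: Objective decrease = 0.5 * g^T H^(-1) g = 9.0754


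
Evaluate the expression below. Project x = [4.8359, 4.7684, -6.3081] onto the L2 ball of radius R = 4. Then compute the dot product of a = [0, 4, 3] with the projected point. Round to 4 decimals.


Step 1: Compute ||x|| (intermediates to 6 decimals).
||x|| = sqrt(4.8359^2 + 4.7684^2 + (-6.3081)^2) = 9.269072
Step 2: Project.
Since ||x|| > R, scale = R/||x|| = 4/9.269072 = 0.431543, proj(x) = scale * x
proj(x) = [2.086899, 2.05777, -2.722216]
Step 3: Dot product.
a^T * proj(x) = 0*2.086899 + 4*2.05777 + 3*(-2.722216) = 0.0644


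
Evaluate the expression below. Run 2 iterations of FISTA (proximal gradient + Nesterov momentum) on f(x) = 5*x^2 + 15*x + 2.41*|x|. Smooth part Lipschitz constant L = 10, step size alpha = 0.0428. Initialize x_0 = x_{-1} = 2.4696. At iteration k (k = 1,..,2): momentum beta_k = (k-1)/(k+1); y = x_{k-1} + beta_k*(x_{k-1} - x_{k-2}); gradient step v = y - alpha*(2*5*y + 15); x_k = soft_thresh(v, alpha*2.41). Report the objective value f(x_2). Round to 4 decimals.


FISTA on f(x) = 5*x^2 + 15*x + 2.41*|x|
L = 10, alpha = 0.0428
Iteration 1: beta = 0.0, y = 2.4696 + 0.0*(2.4696 - 2.4696) = 2.4696
  grad(y) = 39.696, v = y - alpha*grad = 0.7706
  prox(v) = soft_thresh(0.7706, 0.1031) = 0.6675
Iteration 2: beta = 0.3333, y = 0.6675 + 0.3333*(0.6675 - 2.4696) = 0.0668
  grad(y) = 15.6675, v = y - alpha*grad = -0.6038
  prox(v) = soft_thresh(-0.6038, 0.1031) = -0.5007
f(x_2) = 5*(-0.5007)^2 + 15*(-0.5007) + 2.41*|-0.5007| = -5.0501


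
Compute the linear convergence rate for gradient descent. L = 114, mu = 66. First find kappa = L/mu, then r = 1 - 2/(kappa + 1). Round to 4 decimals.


Step 1: Compute the condition number.
kappa = L/mu = 114/66 = 1.7273
Step 2: Compute the convergence rate.
r = 1 - 2/(kappa + 1) = 1 - 2*mu/(L + mu) = (L - mu)/(L + mu) = 48/180 = 0.2667


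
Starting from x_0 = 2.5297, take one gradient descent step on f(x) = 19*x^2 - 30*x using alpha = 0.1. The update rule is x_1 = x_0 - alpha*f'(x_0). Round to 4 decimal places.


We compute the gradient at x_0 and apply the update.
f'(x) = 38*x - 30
f'(2.5297) = 38*2.5297 - 30 = 66.1286
x_1 = 2.5297 - 0.1*66.1286 = -4.0832


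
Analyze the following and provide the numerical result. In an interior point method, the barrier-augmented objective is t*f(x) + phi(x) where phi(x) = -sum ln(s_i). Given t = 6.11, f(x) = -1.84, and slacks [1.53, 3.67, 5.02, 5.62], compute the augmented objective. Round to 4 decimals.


Step 1: Compute log-barrier.
ln values: [0.4253, 1.3002, 1.6134, 1.7263]
phi = -(0.4253 + 1.3002 + 1.6134 + 1.7263) = -5.0652
Step 2: Compute augmented objective.
t*f(x) = 6.11*-1.84 = -11.2424
Total = -11.2424 - 5.0652 = -16.3076


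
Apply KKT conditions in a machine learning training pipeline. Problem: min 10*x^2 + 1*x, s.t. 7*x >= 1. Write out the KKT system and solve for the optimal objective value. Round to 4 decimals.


Step 1: Try lambda = 0 (constraint inactive).
x_unc = -1/(2*10) = -0.05
Check: 7*-0.05 = -0.35 < 1 -- violated!
Step 2: Constraint must be active: 7*x = 1
x* = 1/7 = 0.1429 (rounded; the exact value 1/7 is used below)
lambda = (2*10*(1/7) + 1)/7 = 0.551
Step 3: Compute optimal value.
f(x*) = 10*(1/7)^2 + 1*(1/7) = 0.3469


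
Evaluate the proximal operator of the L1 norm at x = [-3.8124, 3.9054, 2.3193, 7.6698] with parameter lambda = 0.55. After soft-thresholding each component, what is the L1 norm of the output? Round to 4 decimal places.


Soft-thresholding with lambda = 0.55:
prox(-3.8124) = sign(-3.8124)*max(|-3.8124| - 0.55, 0) = -3.2624
prox(3.9054) = sign(3.9054)*max(|3.9054| - 0.55, 0) = 3.3554
prox(2.3193) = sign(2.3193)*max(|2.3193| - 0.55, 0) = 1.7693
prox(7.6698) = sign(7.6698)*max(|7.6698| - 0.55, 0) = 7.1198
prox(x) = [-3.2624, 3.3554, 1.7693, 7.1198]
||prox(x)||_1 = 3.2624 + 3.3554 + 1.7693 + 7.1198 = 15.5069


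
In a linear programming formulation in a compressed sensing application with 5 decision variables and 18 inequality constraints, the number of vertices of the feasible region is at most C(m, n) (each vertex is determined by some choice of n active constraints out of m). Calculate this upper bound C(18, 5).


Each vertex corresponds to some choice of n active constraints out of m, so the number of vertices is at most C(m, n) = m! / (n!(m-n)!).
m = 18, n = 5
Numerator: 18 * 17 * 16 * 15 * 14
Denominator: 5! = 120
C(18, 5) = 8568


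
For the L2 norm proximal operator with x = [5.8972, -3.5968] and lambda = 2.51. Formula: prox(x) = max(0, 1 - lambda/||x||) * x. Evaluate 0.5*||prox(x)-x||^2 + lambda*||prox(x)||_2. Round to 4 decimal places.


Step 1: Compute ||x||.
||x|| = 6.9075
Step 2: Compute scaling factor.
scale = max(0, 1 - 2.51/6.9075) = 0.6366
Step 3: prox(x) = [3.7543, -2.2898]
||prox(x)|| = 4.3975
Step 4: Proximal objective.
0.5*||prox-x||^2 = 3.1501
lambda*||prox|| = 11.0377
Total = 14.1878


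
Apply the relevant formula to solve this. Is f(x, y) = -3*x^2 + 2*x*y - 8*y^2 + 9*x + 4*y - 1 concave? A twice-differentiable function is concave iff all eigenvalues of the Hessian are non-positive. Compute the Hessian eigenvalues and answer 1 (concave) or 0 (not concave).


The Hessian of f(x,y) = -3*x^2 + 2*x*y - 8*y^2 + 9*x + 4*y - 1 is:
H = [[-6, 2], [2, -16]]
Trace = -6 - 16 = -22
Determinant = -6*-16 - (2)^2 = 92
Discriminant = (-22)^2 - 4*92 = 116.0
Eigenvalues: lambda_1 = -16.3852, lambda_2 = -5.6148
The function is concave.

1


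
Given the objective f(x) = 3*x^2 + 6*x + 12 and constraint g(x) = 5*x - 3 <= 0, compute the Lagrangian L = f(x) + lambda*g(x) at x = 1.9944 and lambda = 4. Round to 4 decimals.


Step 1: Evaluate f(x).
f(1.9944) = 3*1.9944^2 + 6*1.9944 + 12 = 35.8993
Step 2: Evaluate g(x).
g(1.9944) = 5*1.9944 - 3 = 6.972
Step 3: Compute Lagrangian.
L = 35.8993 + 4*6.972 = 63.7873


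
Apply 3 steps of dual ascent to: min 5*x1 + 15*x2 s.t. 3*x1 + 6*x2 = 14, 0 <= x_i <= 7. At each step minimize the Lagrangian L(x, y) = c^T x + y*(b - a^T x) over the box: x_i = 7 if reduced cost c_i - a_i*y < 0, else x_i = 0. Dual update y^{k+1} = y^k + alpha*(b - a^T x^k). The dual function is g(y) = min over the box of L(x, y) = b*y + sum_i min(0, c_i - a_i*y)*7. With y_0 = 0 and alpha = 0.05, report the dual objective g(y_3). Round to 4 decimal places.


Dual ascent for LP: min 5*x1 + 15*x2, 3*x1 + 6*x2 = 14, 0 <= x_i <= 7
Step 1: y^k = 0.0, reduced costs: (5.0, 15.0)
  x^k = (0.0, 0.0), subgradient = b - a^T x = 14.0
  y^{k+1} = 0.0 + 0.05*14.0 = 0.7
Step 2: y^k = 0.7, reduced costs: (2.9, 10.8)
  x^k = (0.0, 0.0), subgradient = b - a^T x = 14.0
  y^{k+1} = 0.7 + 0.05*14.0 = 1.4
Step 3: y^k = 1.4, reduced costs: (0.8, 6.6)
  x^k = (0.0, 0.0), subgradient = b - a^T x = 14.0
  y^{k+1} = 1.4 + 0.05*14.0 = 2.1
Dual objective at y_3 = 2.1: reduced costs (-1.3, 2.4), box minimizer x = (7.0, 0.0)
g(y_3) = b*y + (c1 - a1*y)*x1 + (c2 - a2*y)*x2 = 14*2.1 + (-1.3)*7.0 + 2.4*0.0 = 29.4 - 9.1 + 0.0 = 20.3


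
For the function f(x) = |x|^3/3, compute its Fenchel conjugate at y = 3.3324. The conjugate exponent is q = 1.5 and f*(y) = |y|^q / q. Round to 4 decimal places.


The conjugate exponent q satisfies 1/p + 1/q = 1.
p = 3, so q = 3/(3 - 1) = 1.5
|y|^q = 3.3324^1.5 = 6.0833
f*(3.3324) = 6.0833 / 1.5 = 4.0555


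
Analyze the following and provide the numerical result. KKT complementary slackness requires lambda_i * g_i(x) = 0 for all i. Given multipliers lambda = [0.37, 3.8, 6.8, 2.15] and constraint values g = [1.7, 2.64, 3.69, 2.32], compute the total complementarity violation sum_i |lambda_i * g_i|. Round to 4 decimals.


KKT complementary slackness check:
lambda_1 * g_1 = 0.37 * 1.7 = 0.629
lambda_2 * g_2 = 3.8 * 2.64 = 10.032
lambda_3 * g_3 = 6.8 * 3.69 = 25.092
lambda_4 * g_4 = 2.15 * 2.32 = 4.988
Total violation = 0.629 + 10.032 + 25.092 + 4.988 = 40.741


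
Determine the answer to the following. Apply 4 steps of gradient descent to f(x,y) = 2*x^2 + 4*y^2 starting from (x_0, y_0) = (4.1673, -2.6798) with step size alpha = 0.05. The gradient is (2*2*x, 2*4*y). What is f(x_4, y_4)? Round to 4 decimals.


Gradient descent on f(x,y) = 2*x^2 + 4*y^2.
Starting point: (4.1673, -2.6798), alpha = 0.05
Step 1: grad_x = 2*2*4.1673 = 16.6692, grad_y = 2*4*-2.6798 = -21.4384
  x_1 = 4.1673 - 0.05*16.6692 = 3.3338
  y_1 = -2.6798 - 0.05*-21.4384 = -1.6079
Step 2: grad_x = 2*2*3.3338 = 13.3354, grad_y = 2*4*-1.6079 = -12.863
  x_2 = 3.3338 - 0.05*13.3354 = 2.6671
  y_2 = -1.6079 - 0.05*-12.863 = -0.9647
Step 3: grad_x = 2*2*2.6671 = 10.6683, grad_y = 2*4*-0.9647 = -7.7178
  x_3 = 2.6671 - 0.05*10.6683 = 2.1337
  y_3 = -0.9647 - 0.05*-7.7178 = -0.5788
Step 4: grad_x = 2*2*2.1337 = 8.5346, grad_y = 2*4*-0.5788 = -4.6307
  x_4 = 2.1337 - 0.05*8.5346 = 1.7069
  y_4 = -0.5788 - 0.05*-4.6307 = -0.3473
f(1.7069, -0.3473) = 2*1.7069^2 + 4*(-0.3473)^2 = 6.3097


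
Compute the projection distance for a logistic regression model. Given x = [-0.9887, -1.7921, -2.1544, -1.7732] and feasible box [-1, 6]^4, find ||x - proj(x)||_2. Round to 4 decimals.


Project each component onto [-1, 6].
clip(-0.9887) = -0.9887, clip(-1.7921) = -1.0, clip(-2.1544) = -1.0, clip(-1.7732) = -1.0
Projection = [-0.9887, -1.0, -1.0, -1.0]
Squared diffs: [0.0, 0.6274, 1.3326, 0.5978]
Distance = sqrt(2.5578) = 1.5993


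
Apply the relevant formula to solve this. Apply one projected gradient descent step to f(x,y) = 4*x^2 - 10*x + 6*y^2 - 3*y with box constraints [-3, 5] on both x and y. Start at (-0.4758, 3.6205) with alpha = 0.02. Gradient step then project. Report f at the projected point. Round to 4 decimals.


Step 1: Compute gradient at (-0.4758, 3.6205).
grad_x = 2*4*-0.4758 - 10 = -13.8064
grad_y = 2*6*3.6205 - 3 = 40.446
Step 2: Gradient step.
x_raw = -0.4758 - 0.02*-13.8064 = -0.1997
y_raw = 3.6205 - 0.02*40.446 = 2.8116
Step 3: Project onto [-3, 5].
x_proj = clip(-0.1997) = -0.1997
y_proj = clip(2.8116) = 2.8116
Step 4: Evaluate f.
f(-0.1997, 2.8116) = 41.1513


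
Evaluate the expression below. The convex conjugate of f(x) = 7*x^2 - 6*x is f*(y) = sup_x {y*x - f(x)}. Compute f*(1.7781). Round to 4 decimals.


f*(y) = sup_x {y*x - a*x^2 - b*x} = sup_x {(y-b)*x - a*x^2}
FOC: (y - b) - 2a*x = 0 => x* = (y - b)/(2a)
x* = (1.7781 + 6)/(2*7) = 0.5556
f*(1.7781) = (y-b)^2/(4a) = (1.7781 + 6)^2/(4*7)
= 60.4988/28 = 2.1607


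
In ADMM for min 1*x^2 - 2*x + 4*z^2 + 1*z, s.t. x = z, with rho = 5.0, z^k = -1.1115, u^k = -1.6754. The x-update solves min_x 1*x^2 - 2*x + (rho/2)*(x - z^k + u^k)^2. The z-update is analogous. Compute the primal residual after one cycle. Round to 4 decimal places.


ADMM iteration with rho = 5.0, z^k = -1.1115, u^k = -1.6754
Step 1: x-update.
Minimize 1*x^2 - 2*x + (5.0/2)*(x + 1.1115 - 1.6754)^2
FOC: (2*1 + 5.0)*x = 2 + 5.0*(-1.1115 + 1.6754)
x^{k+1} = 0.6885
Step 2: z-update.
Minimize 4*z^2 + 1*z + (5.0/2)*(0.6885 - z - 1.6754)^2
FOC: (2*4 + 5.0)*z = -1 + 5.0*(0.6885 - 1.6754)
z^{k+1} = -0.4565
Step 3: u-update.
u^{k+1} = -1.6754 + 0.6885 + 0.4565 = -0.5304
Step 4: Primal residual = |0.6885 + 0.4565| = 1.145


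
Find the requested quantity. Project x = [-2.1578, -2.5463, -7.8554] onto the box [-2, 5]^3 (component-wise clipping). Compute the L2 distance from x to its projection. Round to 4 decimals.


Project each component onto [-2, 5].
clip(-2.1578) = -2.0, clip(-2.5463) = -2.0, clip(-7.8554) = -2.0
Projection = [-2.0, -2.0, -2.0]
Squared diffs: [0.0249, 0.2984, 34.2857]
Distance = sqrt(34.609) = 5.8829


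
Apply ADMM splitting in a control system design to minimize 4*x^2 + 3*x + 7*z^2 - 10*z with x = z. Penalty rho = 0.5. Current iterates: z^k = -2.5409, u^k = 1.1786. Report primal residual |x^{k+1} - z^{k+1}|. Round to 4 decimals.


ADMM iteration with rho = 0.5, z^k = -2.5409, u^k = 1.1786
Step 1: x-update.
Minimize 4*x^2 + 3*x + (0.5/2)*(x + 2.5409 + 1.1786)^2
FOC: (2*4 + 0.5)*x = -3 + 0.5*(-2.5409 - 1.1786)
x^{k+1} = -0.5717
Step 2: z-update.
Minimize 7*z^2 - 10*z + (0.5/2)*(-0.5717 - z + 1.1786)^2
FOC: (2*7 + 0.5)*z = 10 + 0.5*(-0.5717 + 1.1786)
z^{k+1} = 0.7106
Step 3: u-update.
u^{k+1} = 1.1786 - 0.5717 - 0.7106 = -0.1037
Step 4: Primal residual = |-0.5717 - 0.7106| = 1.2823


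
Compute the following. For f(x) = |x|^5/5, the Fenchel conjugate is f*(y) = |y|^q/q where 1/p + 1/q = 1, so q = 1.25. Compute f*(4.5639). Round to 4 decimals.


The conjugate exponent q satisfies 1/p + 1/q = 1.
p = 5, so q = 5/(5 - 1) = 1.25
|y|^q = 4.5639^1.25 = 6.6707
f*(4.5639) = 6.6707 / 1.25 = 5.3365


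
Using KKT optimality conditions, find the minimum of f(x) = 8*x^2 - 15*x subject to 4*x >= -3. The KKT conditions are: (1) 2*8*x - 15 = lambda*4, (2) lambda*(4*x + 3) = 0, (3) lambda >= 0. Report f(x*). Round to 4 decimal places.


Step 1: Try lambda = 0 (constraint inactive).
Stationarity: 2*8*x - 15 = 0
x* = 15/(2*8) = 0.9375
Check constraint: 4*0.9375 = 3.75 >= -3 -- satisfied.
Step 2: Compute optimal value.
f(x*) = 8*0.9375^2 - 15*0.9375 = -7.0313


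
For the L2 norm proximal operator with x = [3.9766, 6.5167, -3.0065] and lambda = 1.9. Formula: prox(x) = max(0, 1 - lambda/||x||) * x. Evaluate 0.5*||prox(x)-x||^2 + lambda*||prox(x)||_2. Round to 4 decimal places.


Step 1: Compute ||x||.
||x|| = 8.2049
Step 2: Compute scaling factor.
scale = max(0, 1 - 1.9/8.2049) = 0.7684
Step 3: prox(x) = [3.0557, 5.0076, -2.3103]
||prox(x)|| = 6.3049
Step 4: Proximal objective.
0.5*||prox-x||^2 = 1.805
lambda*||prox|| = 11.9793
Total = 13.7842


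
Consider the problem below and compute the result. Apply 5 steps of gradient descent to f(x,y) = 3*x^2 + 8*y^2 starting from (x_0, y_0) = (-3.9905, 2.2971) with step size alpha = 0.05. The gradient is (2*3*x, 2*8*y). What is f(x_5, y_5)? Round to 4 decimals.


Gradient descent on f(x,y) = 3*x^2 + 8*y^2.
Starting point: (-3.9905, 2.2971), alpha = 0.05
Step 1: grad_x = 2*3*-3.9905 = -23.943, grad_y = 2*8*2.2971 = 36.7536
  x_1 = -3.9905 - 0.05*-23.943 = -2.7934
  y_1 = 2.2971 - 0.05*36.7536 = 0.4594
Step 2: grad_x = 2*3*-2.7934 = -16.7601, grad_y = 2*8*0.4594 = 7.3507
  x_2 = -2.7934 - 0.05*-16.7601 = -1.9553
  y_2 = 0.4594 - 0.05*7.3507 = 0.0919
Step 3: grad_x = 2*3*-1.9553 = -11.7321, grad_y = 2*8*0.0919 = 1.4701
  x_3 = -1.9553 - 0.05*-11.7321 = -1.3687
  y_3 = 0.0919 - 0.05*1.4701 = 0.0184
Step 4: grad_x = 2*3*-1.3687 = -8.2124, grad_y = 2*8*0.0184 = 0.294
  x_4 = -1.3687 - 0.05*-8.2124 = -0.9581
  y_4 = 0.0184 - 0.05*0.294 = 0.0037
Step 5: grad_x = 2*3*-0.9581 = -5.7487, grad_y = 2*8*0.0037 = 0.0588
  x_5 = -0.9581 - 0.05*-5.7487 = -0.6707
  y_5 = 0.0037 - 0.05*0.0588 = 0.0007
f(-0.6707, 0.0007) = 3*(-0.6707)^2 + 8*0.0007^2 = 1.3495


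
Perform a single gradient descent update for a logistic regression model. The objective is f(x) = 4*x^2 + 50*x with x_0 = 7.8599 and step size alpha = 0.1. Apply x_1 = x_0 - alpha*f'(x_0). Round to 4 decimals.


We compute the gradient at x_0 and apply the update.
f'(x) = 8*x + 50
f'(7.8599) = 8*7.8599 + 50 = 112.8792
x_1 = 7.8599 - 0.1*112.8792 = -3.428


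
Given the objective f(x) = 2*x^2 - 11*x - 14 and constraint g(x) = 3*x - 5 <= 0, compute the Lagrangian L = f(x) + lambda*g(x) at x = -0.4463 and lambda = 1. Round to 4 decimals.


Step 1: Evaluate f(x).
f(-0.4463) = 2*(-0.4463)^2 - 11*(-0.4463) - 14 = -8.6923
Step 2: Evaluate g(x).
g(-0.4463) = 3*-0.4463 - 5 = -6.3389
Step 3: Compute Lagrangian.
L = -8.6923 + 1*-6.3389 = -15.0312


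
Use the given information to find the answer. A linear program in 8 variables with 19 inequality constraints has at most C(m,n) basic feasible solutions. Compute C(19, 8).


Each vertex corresponds to some choice of n active constraints out of m, so the number of vertices is at most C(m, n) = m! / (n!(m-n)!).
m = 19, n = 8
Numerator: 19 * 18 * 17 * 16 * 15 * 14 * 13 * 12
Denominator: 8! = 40320
C(19, 8) = 75582


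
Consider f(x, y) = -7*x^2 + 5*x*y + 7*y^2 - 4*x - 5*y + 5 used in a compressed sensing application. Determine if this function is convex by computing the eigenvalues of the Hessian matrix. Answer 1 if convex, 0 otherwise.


The Hessian of f(x,y) = -7*x^2 + 5*x*y + 7*y^2 - 4*x - 5*y + 5 is:
H = [[-14, 5], [5, 14]]
Trace = -14 + 14 = 0
Determinant = -14*14 - (5)^2 = -221
Discriminant = (0)^2 - 4*-221 = 884.0
Eigenvalues: lambda_1 = -14.8661, lambda_2 = 14.8661
The function is not convex.

0


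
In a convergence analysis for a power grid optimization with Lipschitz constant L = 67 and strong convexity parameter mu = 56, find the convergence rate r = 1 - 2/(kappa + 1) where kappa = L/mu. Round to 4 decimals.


Step 1: Compute the condition number.
kappa = L/mu = 67/56 = 1.1964
Step 2: Compute the convergence rate.
r = 1 - 2/(kappa + 1) = 1 - 2*mu/(L + mu) = (L - mu)/(L + mu) = 11/123 = 0.0894


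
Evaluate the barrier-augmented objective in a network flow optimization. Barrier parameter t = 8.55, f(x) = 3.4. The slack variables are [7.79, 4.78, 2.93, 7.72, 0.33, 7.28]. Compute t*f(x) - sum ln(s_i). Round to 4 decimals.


Step 1: Compute log-barrier.
ln values: [2.0528, 1.5644, 1.075, 2.0438, -1.1087, 1.9851]
phi = -(2.0528 + 1.5644 + 1.075 + 2.0438 - 1.1087 + 1.9851) = -7.6126
Step 2: Compute augmented objective.
t*f(x) = 8.55*3.4 = 29.07
Total = 29.07 - 7.6126 = 21.4574


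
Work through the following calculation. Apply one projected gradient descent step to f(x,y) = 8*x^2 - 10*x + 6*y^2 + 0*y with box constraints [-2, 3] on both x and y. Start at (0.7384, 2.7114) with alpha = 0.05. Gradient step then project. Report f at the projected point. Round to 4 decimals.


Step 1: Compute gradient at (0.7384, 2.7114).
grad_x = 2*8*0.7384 - 10 = 1.8144
grad_y = 2*6*2.7114 + 0 = 32.5368
Step 2: Gradient step.
x_raw = 0.7384 - 0.05*1.8144 = 0.6477
y_raw = 2.7114 - 0.05*32.5368 = 1.0846
Step 3: Project onto [-2, 3].
x_proj = clip(0.6477) = 0.6477
y_proj = clip(1.0846) = 1.0846
Step 4: Evaluate f.
f(0.6477, 1.0846) = 3.9367


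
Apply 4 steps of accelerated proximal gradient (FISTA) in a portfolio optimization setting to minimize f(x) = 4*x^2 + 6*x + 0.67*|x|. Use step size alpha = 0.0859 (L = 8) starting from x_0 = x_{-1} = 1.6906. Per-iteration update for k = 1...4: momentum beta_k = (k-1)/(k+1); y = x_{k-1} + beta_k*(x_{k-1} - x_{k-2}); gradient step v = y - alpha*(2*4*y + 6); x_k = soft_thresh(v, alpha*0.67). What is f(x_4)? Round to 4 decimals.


FISTA on f(x) = 4*x^2 + 6*x + 0.67*|x|
L = 8, alpha = 0.0859
Iteration 1: beta = 0.0, y = 1.6906 + 0.0*(1.6906 - 1.6906) = 1.6906
  grad(y) = 19.5248, v = y - alpha*grad = 0.0134
  prox(v) = soft_thresh(0.0134, 0.0576) = 0.0
Iteration 2: beta = 0.3333, y = 0.0 + 0.3333*(0.0 - 1.6906) = -0.5635
  grad(y) = 1.4917, v = y - alpha*grad = -0.6917
  prox(v) = soft_thresh(-0.6917, 0.0576) = -0.6341
Iteration 3: beta = 0.5, y = -0.6341 + 0.5*(-0.6341 - 0.0) = -0.9512
  grad(y) = -1.6094, v = y - alpha*grad = -0.8129
  prox(v) = soft_thresh(-0.8129, 0.0576) = -0.7554
Iteration 4: beta = 0.6, y = -0.7554 + 0.6*(-0.7554 + 0.6341) = -0.8281
  grad(y) = -0.625, v = y - alpha*grad = -0.7744
  prox(v) = soft_thresh(-0.7744, 0.0576) = -0.7169
f(x_4) = 4*(-0.7169)^2 + 6*(-0.7169) + 0.67*|-0.7169| = -1.7653


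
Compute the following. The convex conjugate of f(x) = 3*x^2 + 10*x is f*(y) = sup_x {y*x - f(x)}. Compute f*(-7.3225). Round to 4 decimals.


f*(y) = sup_x {y*x - a*x^2 - b*x} = sup_x {(y-b)*x - a*x^2}
FOC: (y - b) - 2a*x = 0 => x* = (y - b)/(2a)
x* = (-7.3225 - 10)/(2*3) = -2.8871
f*(-7.3225) = (y-b)^2/(4a) = (-7.3225 - 10)^2/(4*3)
= 300.069/12 = 25.0058


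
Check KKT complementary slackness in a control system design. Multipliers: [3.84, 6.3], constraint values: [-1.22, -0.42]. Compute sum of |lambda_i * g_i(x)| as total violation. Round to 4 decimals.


KKT complementary slackness check:
lambda_1 * g_1 = 3.84 * -1.22 = -4.6848
lambda_2 * g_2 = 6.3 * -0.42 = -2.646
Total violation = 4.6848 + 2.646 = 7.3308


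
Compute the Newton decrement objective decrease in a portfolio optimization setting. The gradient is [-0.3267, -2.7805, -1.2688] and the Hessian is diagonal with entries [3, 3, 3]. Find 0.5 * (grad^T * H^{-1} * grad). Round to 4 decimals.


Step 1: H is diagonal, so H^(-1) * g = [-0.1089, -0.9268, -0.4229].
Step 2: g^T H^(-1) g = sum_i g_i^2 / H_ii
  = (-0.3267)^2/3 + (-2.7805)^2/3 + (-1.2688)^2/3
  = 0.0356 + 2.5771 + 0.5366 = 3.1493
Step 3: Objective decrease = 0.5 * g^T H^(-1) g = 1.5746


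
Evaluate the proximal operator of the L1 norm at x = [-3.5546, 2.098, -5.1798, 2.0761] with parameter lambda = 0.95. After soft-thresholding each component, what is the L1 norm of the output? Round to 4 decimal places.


Soft-thresholding with lambda = 0.95:
prox(-3.5546) = sign(-3.5546)*max(|-3.5546| - 0.95, 0) = -2.6046
prox(2.098) = sign(2.098)*max(|2.098| - 0.95, 0) = 1.148
prox(-5.1798) = sign(-5.1798)*max(|-5.1798| - 0.95, 0) = -4.2298
prox(2.0761) = sign(2.0761)*max(|2.0761| - 0.95, 0) = 1.1261
prox(x) = [-2.6046, 1.148, -4.2298, 1.1261]
||prox(x)||_1 = 2.6046 + 1.148 + 4.2298 + 1.1261 = 9.1085


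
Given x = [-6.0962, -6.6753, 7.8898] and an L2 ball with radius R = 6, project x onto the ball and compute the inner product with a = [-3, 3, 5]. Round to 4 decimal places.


Step 1: Compute ||x|| (intermediates to 6 decimals).
||x|| = sqrt((-6.0962)^2 + (-6.6753)^2 + 7.8898^2) = 11.998843
Step 2: Project.
Since ||x|| > R, scale = R/||x|| = 6/11.998843 = 0.500048, proj(x) = scale * x
proj(x) = [-3.048393, -3.33797, 3.945279]
Step 3: Dot product.
a^T * proj(x) = -3*(-3.048393) + 3*(-3.33797) + 5*3.945279 = 18.8577


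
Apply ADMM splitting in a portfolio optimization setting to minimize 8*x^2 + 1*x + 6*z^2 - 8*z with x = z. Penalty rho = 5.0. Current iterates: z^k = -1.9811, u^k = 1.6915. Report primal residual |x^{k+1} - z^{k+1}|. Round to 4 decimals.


ADMM iteration with rho = 5.0, z^k = -1.9811, u^k = 1.6915
Step 1: x-update.
Minimize 8*x^2 + 1*x + (5.0/2)*(x + 1.9811 + 1.6915)^2
FOC: (2*8 + 5.0)*x = -1 + 5.0*(-1.9811 - 1.6915)
x^{k+1} = -0.922
Step 2: z-update.
Minimize 6*z^2 - 8*z + (5.0/2)*(-0.922 - z + 1.6915)^2
FOC: (2*6 + 5.0)*z = 8 + 5.0*(-0.922 + 1.6915)
z^{k+1} = 0.6969
Step 3: u-update.
u^{k+1} = 1.6915 - 0.922 - 0.6969 = 0.0726
Step 4: Primal residual = |-0.922 - 0.6969| = 1.6189


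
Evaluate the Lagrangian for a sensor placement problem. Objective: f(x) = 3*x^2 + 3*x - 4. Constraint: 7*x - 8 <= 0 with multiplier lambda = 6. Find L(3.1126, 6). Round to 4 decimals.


Step 1: Evaluate f(x).
f(3.1126) = 3*3.1126^2 + 3*3.1126 - 4 = 34.4026
Step 2: Evaluate g(x).
g(3.1126) = 7*3.1126 - 8 = 13.7882
Step 3: Compute Lagrangian.
L = 34.4026 + 6*13.7882 = 117.1318


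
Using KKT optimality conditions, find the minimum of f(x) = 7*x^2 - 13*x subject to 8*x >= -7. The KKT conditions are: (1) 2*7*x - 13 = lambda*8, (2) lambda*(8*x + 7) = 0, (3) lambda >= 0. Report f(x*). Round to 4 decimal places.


Step 1: Try lambda = 0 (constraint inactive).
Stationarity: 2*7*x - 13 = 0
x* = 13/(2*7) = 13/14 = 0.9286 (rounded; the exact value 13/14 is used below)
Check constraint: 8*0.9286 = 7.4288 >= -7 -- satisfied.
Step 2: Compute optimal value.
f(x*) = 7*(13/14)^2 - 13*(13/14) = -6.0357


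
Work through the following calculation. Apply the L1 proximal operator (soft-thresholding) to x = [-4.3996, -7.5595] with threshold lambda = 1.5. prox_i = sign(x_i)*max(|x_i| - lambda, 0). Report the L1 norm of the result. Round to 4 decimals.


Soft-thresholding with lambda = 1.5:
prox(-4.3996) = sign(-4.3996)*max(|-4.3996| - 1.5, 0) = -2.8996
prox(-7.5595) = sign(-7.5595)*max(|-7.5595| - 1.5, 0) = -6.0595
prox(x) = [-2.8996, -6.0595]
||prox(x)||_1 = 2.8996 + 6.0595 = 8.9591


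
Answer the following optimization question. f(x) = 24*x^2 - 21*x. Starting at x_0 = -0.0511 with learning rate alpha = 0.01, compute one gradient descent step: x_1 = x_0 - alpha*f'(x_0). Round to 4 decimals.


We compute the gradient at x_0 and apply the update.
f'(x) = 48*x - 21
f'(-0.0511) = 48*-0.0511 - 21 = -23.4528
x_1 = -0.0511 - 0.01*-23.4528 = 0.1834


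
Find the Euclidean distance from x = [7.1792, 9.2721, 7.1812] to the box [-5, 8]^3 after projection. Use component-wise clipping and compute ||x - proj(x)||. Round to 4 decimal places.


Project each component onto [-5, 8].
clip(7.1792) = 7.1792, clip(9.2721) = 8.0, clip(7.1812) = 7.1812
Projection = [7.1792, 8.0, 7.1812]
Squared diffs: [0.0, 1.6182, 0.0]
Distance = sqrt(1.6182) = 1.2721


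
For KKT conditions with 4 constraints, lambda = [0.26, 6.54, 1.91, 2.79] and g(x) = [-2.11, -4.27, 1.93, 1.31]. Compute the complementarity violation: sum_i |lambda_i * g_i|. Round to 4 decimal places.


KKT complementary slackness check:
lambda_1 * g_1 = 0.26 * -2.11 = -0.5486
lambda_2 * g_2 = 6.54 * -4.27 = -27.9258
lambda_3 * g_3 = 1.91 * 1.93 = 3.6863
lambda_4 * g_4 = 2.79 * 1.31 = 3.6549
Total violation = 0.5486 + 27.9258 + 3.6863 + 3.6549 = 35.8156


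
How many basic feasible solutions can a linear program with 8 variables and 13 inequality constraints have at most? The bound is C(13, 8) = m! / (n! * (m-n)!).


Each vertex corresponds to some choice of n active constraints out of m, so the number of vertices is at most C(m, n) = m! / (n!(m-n)!).
m = 13, n = 8
Numerator: 13 * 12 * 11 * 10 * 9 * 8 * 7 * 6
Denominator: 8! = 40320
C(13, 8) = 1287


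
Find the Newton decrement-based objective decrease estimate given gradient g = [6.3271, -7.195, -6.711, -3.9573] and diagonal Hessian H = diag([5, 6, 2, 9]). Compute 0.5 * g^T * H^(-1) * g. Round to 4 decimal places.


Step 1: H is diagonal, so H^(-1) * g = [1.2654, -1.1992, -3.3555, -0.4397].
Step 2: g^T H^(-1) g = sum_i g_i^2 / H_ii
  = (6.3271)^2/5 + (-7.195)^2/6 + (-6.711)^2/2 + (-3.9573)^2/9
  = 8.0064 + 8.628 + 22.5188 + 1.74 = 40.8932
Step 3: Objective decrease = 0.5 * g^T H^(-1) g = 20.4466


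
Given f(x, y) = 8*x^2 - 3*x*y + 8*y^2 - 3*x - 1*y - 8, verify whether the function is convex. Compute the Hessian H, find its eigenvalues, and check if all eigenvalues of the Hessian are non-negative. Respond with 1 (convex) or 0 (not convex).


The Hessian of f(x,y) = 8*x^2 - 3*x*y + 8*y^2 - 3*x - 1*y - 8 is:
H = [[16, -3], [-3, 16]]
Trace = 16 + 16 = 32
Determinant = 16*16 - (-3)^2 = 247
Discriminant = (32)^2 - 4*247 = 36.0
Eigenvalues: lambda_1 = 13.0, lambda_2 = 19.0
The function is convex.

1


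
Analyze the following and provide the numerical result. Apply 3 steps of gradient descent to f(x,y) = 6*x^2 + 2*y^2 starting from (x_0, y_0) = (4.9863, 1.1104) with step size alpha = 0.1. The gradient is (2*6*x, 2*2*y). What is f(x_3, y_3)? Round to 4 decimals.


Gradient descent on f(x,y) = 6*x^2 + 2*y^2.
Starting point: (4.9863, 1.1104), alpha = 0.1
Step 1: grad_x = 2*6*4.9863 = 59.8356, grad_y = 2*2*1.1104 = 4.4416
  x_1 = 4.9863 - 0.1*59.8356 = -0.9973
  y_1 = 1.1104 - 0.1*4.4416 = 0.6662
Step 2: grad_x = 2*6*-0.9973 = -11.9671, grad_y = 2*2*0.6662 = 2.665
  x_2 = -0.9973 - 0.1*-11.9671 = 0.1995
  y_2 = 0.6662 - 0.1*2.665 = 0.3997
Step 3: grad_x = 2*6*0.1995 = 2.3934, grad_y = 2*2*0.3997 = 1.599
  x_3 = 0.1995 - 0.1*2.3934 = -0.0399
  y_3 = 0.3997 - 0.1*1.599 = 0.2398
f(-0.0399, 0.2398) = 6*(-0.0399)^2 + 2*0.2398^2 = 0.1246


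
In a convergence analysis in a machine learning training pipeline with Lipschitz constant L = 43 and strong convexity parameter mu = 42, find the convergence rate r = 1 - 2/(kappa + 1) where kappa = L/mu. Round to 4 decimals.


Step 1: Compute the condition number.
kappa = L/mu = 43/42 = 1.0238
Step 2: Compute the convergence rate.
r = 1 - 2/(kappa + 1) = 1 - 2*mu/(L + mu) = (L - mu)/(L + mu) = 1/85 = 0.0118


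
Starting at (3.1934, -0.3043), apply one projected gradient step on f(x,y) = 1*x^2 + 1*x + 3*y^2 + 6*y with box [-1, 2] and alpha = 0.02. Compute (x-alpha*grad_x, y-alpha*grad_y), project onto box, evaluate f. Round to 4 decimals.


Step 1: Compute gradient at (3.1934, -0.3043).
grad_x = 2*1*3.1934 + 1 = 7.3868
grad_y = 2*3*-0.3043 + 6 = 4.1742
Step 2: Gradient step.
x_raw = 3.1934 - 0.02*7.3868 = 3.0457
y_raw = -0.3043 - 0.02*4.1742 = -0.3878
Step 3: Project onto [-1, 2].
x_proj = clip(3.0457) = 2.0
y_proj = clip(-0.3878) = -0.3878
Step 4: Evaluate f.
f(2.0, -0.3878) = 4.1244


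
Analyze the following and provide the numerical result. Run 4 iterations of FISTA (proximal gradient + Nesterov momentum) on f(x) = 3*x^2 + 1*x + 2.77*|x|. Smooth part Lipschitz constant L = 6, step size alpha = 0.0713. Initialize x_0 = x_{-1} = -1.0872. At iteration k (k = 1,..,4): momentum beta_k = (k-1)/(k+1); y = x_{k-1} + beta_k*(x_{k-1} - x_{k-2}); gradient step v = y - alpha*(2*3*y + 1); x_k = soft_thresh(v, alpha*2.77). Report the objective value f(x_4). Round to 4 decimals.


FISTA on f(x) = 3*x^2 + 1*x + 2.77*|x|
L = 6, alpha = 0.0713
Iteration 1: beta = 0.0, y = -1.0872 + 0.0*(-1.0872 + 1.0872) = -1.0872
  grad(y) = -5.5232, v = y - alpha*grad = -0.6934
  prox(v) = soft_thresh(-0.6934, 0.1975) = -0.4959
Iteration 2: beta = 0.3333, y = -0.4959 + 0.3333*(-0.4959 + 1.0872) = -0.2988
  grad(y) = -0.7928, v = y - alpha*grad = -0.2423
  prox(v) = soft_thresh(-0.2423, 0.1975) = -0.0448
Iteration 3: beta = 0.5, y = -0.0448 + 0.5*(-0.0448 + 0.4959) = 0.1808
  grad(y) = 2.0848, v = y - alpha*grad = 0.0322
  prox(v) = soft_thresh(0.0322, 0.1975) = 0.0
Iteration 4: beta = 0.6, y = 0.0 + 0.6*(0.0 + 0.0448) = 0.0269
  grad(y) = 1.1612, v = y - alpha*grad = -0.0559
  prox(v) = soft_thresh(-0.0559, 0.1975) = 0.0
f(x_4) = 3*0.0^2 + 1*0.0 + 2.77*|0.0| = 0.0


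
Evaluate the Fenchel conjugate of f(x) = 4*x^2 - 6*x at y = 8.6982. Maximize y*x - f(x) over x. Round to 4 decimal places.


f*(y) = sup_x {y*x - a*x^2 - b*x} = sup_x {(y-b)*x - a*x^2}
FOC: (y - b) - 2a*x = 0 => x* = (y - b)/(2a)
x* = (8.6982 + 6)/(2*4) = 1.8373
f*(8.6982) = (y-b)^2/(4a) = (8.6982 + 6)^2/(4*4)
= 216.0371/16 = 13.5023


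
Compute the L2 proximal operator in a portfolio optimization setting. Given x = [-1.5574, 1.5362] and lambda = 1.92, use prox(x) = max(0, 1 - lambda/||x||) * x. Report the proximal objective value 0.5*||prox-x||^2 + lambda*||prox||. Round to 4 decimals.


Step 1: Compute ||x||.
||x|| = 2.1876
Step 2: Compute scaling factor.
scale = max(0, 1 - 1.92/2.1876) = 0.1223
Step 3: prox(x) = [-0.1905, 0.1879]
||prox(x)|| = 0.2676
Step 4: Proximal objective.
0.5*||prox-x||^2 = 1.8432
lambda*||prox|| = 0.5138
Total = 2.3569


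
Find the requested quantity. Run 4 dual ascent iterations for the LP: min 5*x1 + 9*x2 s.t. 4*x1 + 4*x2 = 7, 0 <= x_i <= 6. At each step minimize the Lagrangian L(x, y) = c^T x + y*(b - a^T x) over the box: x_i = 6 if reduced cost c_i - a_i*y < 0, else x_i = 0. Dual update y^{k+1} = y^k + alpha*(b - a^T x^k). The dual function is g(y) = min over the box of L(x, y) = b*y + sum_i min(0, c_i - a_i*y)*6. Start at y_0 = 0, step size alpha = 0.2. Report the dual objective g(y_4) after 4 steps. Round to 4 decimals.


Dual ascent for LP: min 5*x1 + 9*x2, 4*x1 + 4*x2 = 7, 0 <= x_i <= 6
Step 1: y^k = 0.0, reduced costs: (5.0, 9.0)
  x^k = (0.0, 0.0), subgradient = b - a^T x = 7.0
  y^{k+1} = 0.0 + 0.2*7.0 = 1.4
Step 2: y^k = 1.4, reduced costs: (-0.6, 3.4)
  x^k = (6.0, 0.0), subgradient = b - a^T x = -17.0
  y^{k+1} = 1.4 + 0.2*-17.0 = -2.0
Step 3: y^k = -2.0, reduced costs: (13.0, 17.0)
  x^k = (0.0, 0.0), subgradient = b - a^T x = 7.0
  y^{k+1} = -2.0 + 0.2*7.0 = -0.6
Step 4: y^k = -0.6, reduced costs: (7.4, 11.4)
  x^k = (0.0, 0.0), subgradient = b - a^T x = 7.0
  y^{k+1} = -0.6 + 0.2*7.0 = 0.8
Dual objective at y_4 = 0.8: reduced costs (1.8, 5.8), box minimizer x = (0.0, 0.0)
g(y_4) = b*y + (c1 - a1*y)*x1 + (c2 - a2*y)*x2 = 7*0.8 + 1.8*0.0 + 5.8*0.0 = 5.6 + 0.0 + 0.0 = 5.6


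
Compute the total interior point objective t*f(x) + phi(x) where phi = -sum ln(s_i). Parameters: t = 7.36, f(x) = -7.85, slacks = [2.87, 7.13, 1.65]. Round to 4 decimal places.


Step 1: Compute log-barrier.
ln values: [1.0543, 1.9643, 0.5008]
phi = -(1.0543 + 1.9643 + 0.5008) = -3.5194
Step 2: Compute augmented objective.
t*f(x) = 7.36*-7.85 = -57.776
Total = -57.776 - 3.5194 = -61.2954


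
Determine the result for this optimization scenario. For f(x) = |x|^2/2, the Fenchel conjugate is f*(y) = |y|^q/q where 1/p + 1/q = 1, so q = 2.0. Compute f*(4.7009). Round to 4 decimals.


The conjugate exponent q satisfies 1/p + 1/q = 1.
p = 2, so q = 2/(2 - 1) = 2.0
|y|^q = 4.7009^2.0 = 22.0985
f*(4.7009) = 22.0985 / 2.0 = 11.0492


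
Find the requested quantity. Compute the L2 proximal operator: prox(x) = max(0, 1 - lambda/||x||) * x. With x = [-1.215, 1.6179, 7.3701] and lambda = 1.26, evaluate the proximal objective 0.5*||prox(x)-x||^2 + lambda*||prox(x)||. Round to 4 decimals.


Step 1: Compute ||x||.
||x|| = 7.6428
Step 2: Compute scaling factor.
scale = max(0, 1 - 1.26/7.6428) = 0.8351
Step 3: prox(x) = [-1.0147, 1.3512, 6.1551]
||prox(x)|| = 6.3828
Step 4: Proximal objective.
0.5*||prox-x||^2 = 0.7938
lambda*||prox|| = 8.0423
Total = 8.8361


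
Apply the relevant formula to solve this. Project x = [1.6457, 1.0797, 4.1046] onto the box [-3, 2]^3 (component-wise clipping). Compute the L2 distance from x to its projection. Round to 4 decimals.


Project each component onto [-3, 2].
clip(1.6457) = 1.6457, clip(1.0797) = 1.0797, clip(4.1046) = 2.0
Projection = [1.6457, 1.0797, 2.0]
Squared diffs: [0.0, 0.0, 4.4293]
Distance = sqrt(4.4293) = 2.1046


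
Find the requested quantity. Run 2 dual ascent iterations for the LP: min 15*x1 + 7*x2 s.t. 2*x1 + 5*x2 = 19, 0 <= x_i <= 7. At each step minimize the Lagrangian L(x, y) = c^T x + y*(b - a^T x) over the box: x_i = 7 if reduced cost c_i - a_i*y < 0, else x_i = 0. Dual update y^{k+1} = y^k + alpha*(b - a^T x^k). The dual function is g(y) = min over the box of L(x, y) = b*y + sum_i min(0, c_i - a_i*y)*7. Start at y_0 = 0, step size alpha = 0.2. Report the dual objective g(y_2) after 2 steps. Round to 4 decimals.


Dual ascent for LP: min 15*x1 + 7*x2, 2*x1 + 5*x2 = 19, 0 <= x_i <= 7
Step 1: y^k = 0.0, reduced costs: (15.0, 7.0)
  x^k = (0.0, 0.0), subgradient = b - a^T x = 19.0
  y^{k+1} = 0.0 + 0.2*19.0 = 3.8
Step 2: y^k = 3.8, reduced costs: (7.4, -12.0)
  x^k = (0.0, 7.0), subgradient = b - a^T x = -16.0
  y^{k+1} = 3.8 + 0.2*-16.0 = 0.6
Dual objective at y_2 = 0.6: reduced costs (13.8, 4.0), box minimizer x = (0.0, 0.0)
g(y_2) = b*y + (c1 - a1*y)*x1 + (c2 - a2*y)*x2 = 19*0.6 + 13.8*0.0 + 4.0*0.0 = 11.4 + 0.0 + 0.0 = 11.4


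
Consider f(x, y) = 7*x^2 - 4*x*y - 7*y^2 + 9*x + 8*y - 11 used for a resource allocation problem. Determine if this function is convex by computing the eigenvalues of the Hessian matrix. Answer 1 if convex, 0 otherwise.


The Hessian of f(x,y) = 7*x^2 - 4*x*y - 7*y^2 + 9*x + 8*y - 11 is:
H = [[14, -4], [-4, -14]]
Trace = 14 - 14 = 0
Determinant = 14*-14 - (-4)^2 = -212
Discriminant = (0)^2 - 4*-212 = 848.0
Eigenvalues: lambda_1 = -14.5602, lambda_2 = 14.5602
The function is not convex.

0


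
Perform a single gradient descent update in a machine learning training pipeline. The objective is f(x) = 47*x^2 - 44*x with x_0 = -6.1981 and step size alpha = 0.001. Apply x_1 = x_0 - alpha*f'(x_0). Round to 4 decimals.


We compute the gradient at x_0 and apply the update.
f'(x) = 94*x - 44
f'(-6.1981) = 94*-6.1981 - 44 = -626.6214
x_1 = -6.1981 - 0.001*-626.6214 = -5.5715


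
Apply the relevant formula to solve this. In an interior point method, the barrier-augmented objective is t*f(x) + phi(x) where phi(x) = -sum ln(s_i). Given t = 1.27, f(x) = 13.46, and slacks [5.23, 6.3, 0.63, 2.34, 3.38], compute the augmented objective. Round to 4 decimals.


Step 1: Compute log-barrier.
ln values: [1.6544, 1.8405, -0.462, 0.8502, 1.2179]
phi = -(1.6544 + 1.8405 - 0.462 + 0.8502 + 1.2179) = -5.101
Step 2: Compute augmented objective.
t*f(x) = 1.27*13.46 = 17.0942
Total = 17.0942 - 5.101 = 11.9932


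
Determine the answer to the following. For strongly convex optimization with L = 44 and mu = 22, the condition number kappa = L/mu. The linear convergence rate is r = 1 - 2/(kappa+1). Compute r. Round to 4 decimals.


Step 1: Compute the condition number.
kappa = L/mu = 44/22 = 2.0
Step 2: Compute the convergence rate.
r = 1 - 2/(kappa + 1) = 1 - 2*mu/(L + mu) = (L - mu)/(L + mu) = 22/66 = 0.3333


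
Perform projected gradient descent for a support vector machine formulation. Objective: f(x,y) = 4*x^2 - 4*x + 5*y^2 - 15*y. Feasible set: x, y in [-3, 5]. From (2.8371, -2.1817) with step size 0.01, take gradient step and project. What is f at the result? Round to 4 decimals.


Step 1: Compute gradient at (2.8371, -2.1817).
grad_x = 2*4*2.8371 - 4 = 18.6968
grad_y = 2*5*-2.1817 - 15 = -36.817
Step 2: Gradient step.
x_raw = 2.8371 - 0.01*18.6968 = 2.6501
y_raw = -2.1817 - 0.01*-36.817 = -1.8135
Step 3: Project onto [-3, 5].
x_proj = clip(2.6501) = 2.6501
y_proj = clip(-1.8135) = -1.8135
Step 4: Evaluate f.
f(2.6501, -1.8135) = 61.1397


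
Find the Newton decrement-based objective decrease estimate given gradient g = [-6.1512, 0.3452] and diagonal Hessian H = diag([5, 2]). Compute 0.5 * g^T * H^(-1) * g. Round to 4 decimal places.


Step 1: H is diagonal, so H^(-1) * g = [-1.2302, 0.1726].
Step 2: g^T H^(-1) g = sum_i g_i^2 / H_ii
  = (-6.1512)^2/5 + (0.3452)^2/2
  = 7.5675 + 0.0596 = 7.627
Step 3: Objective decrease = 0.5 * g^T H^(-1) g = 3.8135


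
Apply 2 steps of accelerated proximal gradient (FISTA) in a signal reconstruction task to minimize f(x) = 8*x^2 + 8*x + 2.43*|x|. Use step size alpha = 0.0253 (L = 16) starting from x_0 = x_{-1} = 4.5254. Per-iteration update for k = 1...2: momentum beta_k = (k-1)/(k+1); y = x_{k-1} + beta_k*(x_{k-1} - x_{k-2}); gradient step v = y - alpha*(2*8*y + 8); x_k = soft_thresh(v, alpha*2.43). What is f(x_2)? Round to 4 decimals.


FISTA on f(x) = 8*x^2 + 8*x + 2.43*|x|
L = 16, alpha = 0.0253
Iteration 1: beta = 0.0, y = 4.5254 + 0.0*(4.5254 - 4.5254) = 4.5254
  grad(y) = 80.4064, v = y - alpha*grad = 2.4911
  prox(v) = soft_thresh(2.4911, 0.0615) = 2.4296
Iteration 2: beta = 0.3333, y = 2.4296 + 0.3333*(2.4296 - 4.5254) = 1.7311
  grad(y) = 35.6968, v = y - alpha*grad = 0.8279
  prox(v) = soft_thresh(0.8279, 0.0615) = 0.7664
f(x_2) = 8*0.7664^2 + 8*0.7664 + 2.43*|0.7664| = 12.6935


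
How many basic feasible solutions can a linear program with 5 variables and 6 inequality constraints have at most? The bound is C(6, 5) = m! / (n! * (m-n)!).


Each vertex corresponds to some choice of n active constraints out of m, so the number of vertices is at most C(m, n) = m! / (n!(m-n)!).
m = 6, n = 5
Numerator: 6 * 5 * 4 * 3 * 2
Denominator: 5! = 120
C(6, 5) = 6


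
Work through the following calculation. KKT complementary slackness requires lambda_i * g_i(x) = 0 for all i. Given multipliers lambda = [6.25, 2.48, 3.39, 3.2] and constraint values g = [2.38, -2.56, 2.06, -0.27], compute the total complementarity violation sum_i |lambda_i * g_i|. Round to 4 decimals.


KKT complementary slackness check:
lambda_1 * g_1 = 6.25 * 2.38 = 14.875
lambda_2 * g_2 = 2.48 * -2.56 = -6.3488
lambda_3 * g_3 = 3.39 * 2.06 = 6.9834
lambda_4 * g_4 = 3.2 * -0.27 = -0.864
Total violation = 14.875 + 6.3488 + 6.9834 + 0.864 = 29.0712


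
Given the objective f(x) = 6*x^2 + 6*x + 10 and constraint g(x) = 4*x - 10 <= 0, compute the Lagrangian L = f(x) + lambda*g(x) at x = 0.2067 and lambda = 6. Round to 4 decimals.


Step 1: Evaluate f(x).
f(0.2067) = 6*0.2067^2 + 6*0.2067 + 10 = 11.4965
Step 2: Evaluate g(x).
g(0.2067) = 4*0.2067 - 10 = -9.1732
Step 3: Compute Lagrangian.
L = 11.4965 + 6*-9.1732 = -43.5427


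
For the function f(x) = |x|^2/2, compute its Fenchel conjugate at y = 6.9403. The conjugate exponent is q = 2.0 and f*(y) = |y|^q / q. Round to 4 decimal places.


The conjugate exponent q satisfies 1/p + 1/q = 1.
p = 2, so q = 2/(2 - 1) = 2.0
|y|^q = 6.9403^2.0 = 48.1678
f*(6.9403) = 48.1678 / 2.0 = 24.0839


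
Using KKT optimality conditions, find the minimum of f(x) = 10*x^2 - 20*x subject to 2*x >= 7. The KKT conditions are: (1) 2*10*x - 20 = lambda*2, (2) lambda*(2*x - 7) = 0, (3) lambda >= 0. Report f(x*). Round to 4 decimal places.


Step 1: Try lambda = 0 (constraint inactive).
x_unc = 20/(2*10) = 1.0
Check: 2*1.0 = 2.0 < 7 -- violated!
Step 2: Constraint must be active: 2*x = 7
x* = 7/2 = 3.5
lambda = (2*10*3.5 - 20)/2 = 25.0
Step 3: Compute optimal value.
f(x*) = 10*3.5^2 - 20*3.5 = 52.5
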